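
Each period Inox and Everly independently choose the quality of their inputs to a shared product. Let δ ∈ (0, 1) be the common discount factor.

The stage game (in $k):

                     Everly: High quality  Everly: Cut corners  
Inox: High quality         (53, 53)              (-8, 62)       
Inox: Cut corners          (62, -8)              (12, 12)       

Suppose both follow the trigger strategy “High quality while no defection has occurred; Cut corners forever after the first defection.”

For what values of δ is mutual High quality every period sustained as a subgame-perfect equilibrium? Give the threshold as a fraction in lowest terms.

Cooperation forever yields 53 each period: 53/(1−δ).
Deviating yields 62 once, then 12 forever: 62 + 12δ/(1−δ).
No profitable deviation requires 53/(1−δ) ≥ 62 + 12δ/(1−δ).
Multiplying by (1−δ): 53 ≥ 62(1−δ) + 12δ = 62 − 50δ.
So 50δ ≥ 9, i.e. δ ≥ 9/50.

9/50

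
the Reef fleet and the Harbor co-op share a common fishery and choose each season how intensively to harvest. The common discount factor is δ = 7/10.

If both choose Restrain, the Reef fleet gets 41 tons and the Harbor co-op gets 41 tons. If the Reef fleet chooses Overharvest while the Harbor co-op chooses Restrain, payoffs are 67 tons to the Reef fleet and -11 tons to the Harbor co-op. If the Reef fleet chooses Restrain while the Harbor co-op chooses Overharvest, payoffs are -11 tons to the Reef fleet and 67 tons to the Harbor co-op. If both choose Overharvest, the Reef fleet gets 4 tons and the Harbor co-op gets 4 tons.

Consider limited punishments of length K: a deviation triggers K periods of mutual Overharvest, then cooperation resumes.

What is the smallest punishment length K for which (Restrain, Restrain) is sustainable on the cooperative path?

2

Need Σ_{k=1}^{K} δ^k ≥ (67−41)/(41−4) = 0.7027 at δ = 7/10.
At K = 1 the sum is 0.7000 < 0.7027; at K = 2 it is 1.1900 ≥ 0.7027.
So the minimum punishment length is K = 2.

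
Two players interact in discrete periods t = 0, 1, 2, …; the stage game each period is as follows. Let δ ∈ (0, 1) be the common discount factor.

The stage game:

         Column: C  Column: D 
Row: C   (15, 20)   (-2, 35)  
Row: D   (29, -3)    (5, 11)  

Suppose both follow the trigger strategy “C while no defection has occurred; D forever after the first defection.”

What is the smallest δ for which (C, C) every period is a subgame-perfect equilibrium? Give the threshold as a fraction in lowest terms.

For Row: deviation gain 29−15 = 14, per-period punishment loss 15−5 = 10. IC gives δ ≥ 14/24 = 7/12.
For Column: gain 15, loss 9 per period, so δ ≥ 15/24 = 5/8.
The tighter constraint is Column's, so cooperation needs δ ≥ 5/8.

5/8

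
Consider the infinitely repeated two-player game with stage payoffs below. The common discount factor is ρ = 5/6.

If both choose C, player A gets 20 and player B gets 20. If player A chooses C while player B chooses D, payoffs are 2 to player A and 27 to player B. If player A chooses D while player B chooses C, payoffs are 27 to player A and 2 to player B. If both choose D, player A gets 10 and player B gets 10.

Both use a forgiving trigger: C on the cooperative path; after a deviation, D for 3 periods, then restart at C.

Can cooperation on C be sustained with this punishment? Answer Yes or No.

Comparing payoff streams over the 4 periods until play realigns: cooperate → 20(1+ρ+…+ρ^3); deviate → 27 + 10(ρ+…+ρ^3).
Cooperation is sustained iff (20−10)(ρ+…+ρ^3) ≥ 27−20.
ρ+…+ρ^3 = 5/6·(1−(5/6)^3)/(1−5/6) = 2.1065, and (27−20)/(20−10) = 0.7000.
2.1065 ≥ 0.7000, so cooperation is sustainable.

Yes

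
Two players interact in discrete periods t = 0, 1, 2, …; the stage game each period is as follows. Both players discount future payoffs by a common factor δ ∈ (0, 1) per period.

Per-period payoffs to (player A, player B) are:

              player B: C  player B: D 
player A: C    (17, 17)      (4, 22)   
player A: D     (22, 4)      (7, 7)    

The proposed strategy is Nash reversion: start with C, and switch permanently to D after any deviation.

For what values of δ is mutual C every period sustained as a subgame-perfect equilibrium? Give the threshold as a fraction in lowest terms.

One-period gain from deviating is 22 − 17 = 5. The loss is 17 − 7 = 10 in every subsequent period, with present value 10·δ/(1−δ).
Deviation is unprofitable when 10·δ/(1−δ) ≥ 5, i.e. δ/(1−δ) ≥ 1/2.
Equivalently δ ≥ 5/(5+10) = 1/3.

1/3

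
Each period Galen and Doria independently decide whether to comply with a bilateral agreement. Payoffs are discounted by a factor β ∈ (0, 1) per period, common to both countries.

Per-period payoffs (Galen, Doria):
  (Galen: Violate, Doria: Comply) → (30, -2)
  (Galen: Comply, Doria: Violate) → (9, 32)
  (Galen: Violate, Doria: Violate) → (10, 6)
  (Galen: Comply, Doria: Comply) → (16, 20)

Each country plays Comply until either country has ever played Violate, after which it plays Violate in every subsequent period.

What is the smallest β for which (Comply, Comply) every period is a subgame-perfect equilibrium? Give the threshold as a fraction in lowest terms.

Galen: cooperation gives 16 each period; deviation gives 30 once then 10 forever.
  16/(1−β) ≥ 30 + 10β/(1−β) ⇒ β ≥ 14/20 = 7/10.
Doria: cooperation gives 20 each period; deviation gives 32 once then 6 forever.
  β ≥ 12/26 = 6/13.
Both must hold, so the binding constraint is Galen's: β ≥ 7/10.

7/10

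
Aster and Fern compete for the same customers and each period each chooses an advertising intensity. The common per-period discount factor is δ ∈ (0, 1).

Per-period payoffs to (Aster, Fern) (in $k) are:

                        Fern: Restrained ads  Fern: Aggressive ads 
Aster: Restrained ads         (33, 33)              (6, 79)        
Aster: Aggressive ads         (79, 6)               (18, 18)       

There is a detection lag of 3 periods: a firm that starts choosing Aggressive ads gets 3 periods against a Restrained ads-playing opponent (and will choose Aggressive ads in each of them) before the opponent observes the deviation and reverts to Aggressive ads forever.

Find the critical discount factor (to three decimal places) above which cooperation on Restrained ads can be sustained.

0.910

Deviating for the 3 undetected periods gains 79−33 = 46 per period over cooperation, then loses 33−18 = 15 per period forever once punishment starts.
Gain: 46(1 + δ + … + δ^2); loss: 15·δ^3/(1−δ).
No profitable deviation ⇔ 46(1−δ^3) ≤ 15·δ^3, i.e. δ^3 ≥ 46/(46+15) = 46/61.
Hence δ ≥ (46/61)^(1/3) ≈ 0.910.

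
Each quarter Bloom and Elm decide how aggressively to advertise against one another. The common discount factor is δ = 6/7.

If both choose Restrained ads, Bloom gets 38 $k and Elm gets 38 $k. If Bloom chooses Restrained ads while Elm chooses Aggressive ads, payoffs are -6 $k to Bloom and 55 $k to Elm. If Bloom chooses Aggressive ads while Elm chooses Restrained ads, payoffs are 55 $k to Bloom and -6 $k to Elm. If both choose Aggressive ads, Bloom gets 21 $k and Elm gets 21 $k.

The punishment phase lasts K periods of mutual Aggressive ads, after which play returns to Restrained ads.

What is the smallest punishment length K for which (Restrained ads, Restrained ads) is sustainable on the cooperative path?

Need Σ_{k=1}^{K} δ^k ≥ (55−38)/(38−21) = 1.0000 at δ = 6/7.
At K = 1 the sum is 0.8571 < 1.0000; at K = 2 it is 1.5918 ≥ 1.0000.
So the minimum punishment length is K = 2.

2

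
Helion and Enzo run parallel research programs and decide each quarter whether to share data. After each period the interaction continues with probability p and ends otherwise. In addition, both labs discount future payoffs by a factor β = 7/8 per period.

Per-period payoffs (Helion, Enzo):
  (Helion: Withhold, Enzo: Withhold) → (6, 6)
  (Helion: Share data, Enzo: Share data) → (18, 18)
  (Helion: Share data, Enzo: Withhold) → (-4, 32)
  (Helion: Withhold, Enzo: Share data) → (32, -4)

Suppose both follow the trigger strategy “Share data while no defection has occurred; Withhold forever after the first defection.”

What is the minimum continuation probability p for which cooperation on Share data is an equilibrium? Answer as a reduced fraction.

With continuation probability p and discount β, the effective per-period discount factor is βp.
Grim-trigger IC: βp ≥ (32−18)/(32−6) = 7/13.
So p ≥ (7/13)/(7/8) = 8/13.

8/13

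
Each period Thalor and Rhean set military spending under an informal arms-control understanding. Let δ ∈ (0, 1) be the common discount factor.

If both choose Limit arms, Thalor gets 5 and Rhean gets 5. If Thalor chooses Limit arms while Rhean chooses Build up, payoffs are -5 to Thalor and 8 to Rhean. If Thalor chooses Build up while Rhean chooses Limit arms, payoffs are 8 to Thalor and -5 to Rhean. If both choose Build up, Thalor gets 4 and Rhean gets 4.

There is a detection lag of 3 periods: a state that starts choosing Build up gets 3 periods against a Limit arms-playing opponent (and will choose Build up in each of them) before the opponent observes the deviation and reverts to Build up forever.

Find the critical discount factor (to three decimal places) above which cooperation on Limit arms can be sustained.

0.909

Deviating for the 3 undetected periods gains 8−5 = 3 per period over cooperation, then loses 5−4 = 1 per period forever once punishment starts.
Gain: 3(1 + δ + … + δ^2); loss: 1·δ^3/(1−δ).
No profitable deviation ⇔ 3(1−δ^3) ≤ 1·δ^3, i.e. δ^3 ≥ 3/(3+1) = 3/4.
Hence δ ≥ (3/4)^(1/3) ≈ 0.909.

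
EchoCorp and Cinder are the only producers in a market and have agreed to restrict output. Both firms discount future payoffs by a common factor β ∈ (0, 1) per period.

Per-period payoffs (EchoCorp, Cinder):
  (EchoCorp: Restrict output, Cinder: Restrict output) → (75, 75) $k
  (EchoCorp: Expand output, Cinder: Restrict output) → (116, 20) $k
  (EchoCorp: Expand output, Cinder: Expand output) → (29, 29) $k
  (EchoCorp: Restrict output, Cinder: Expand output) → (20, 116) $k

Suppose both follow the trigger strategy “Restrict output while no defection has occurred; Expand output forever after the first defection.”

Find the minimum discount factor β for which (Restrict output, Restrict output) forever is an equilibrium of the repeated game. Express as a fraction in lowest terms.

75/(1−β) ≥ 116 + 29β/(1−β)
75 ≥ 116 − 87β
β ≥ 41/87.

41/87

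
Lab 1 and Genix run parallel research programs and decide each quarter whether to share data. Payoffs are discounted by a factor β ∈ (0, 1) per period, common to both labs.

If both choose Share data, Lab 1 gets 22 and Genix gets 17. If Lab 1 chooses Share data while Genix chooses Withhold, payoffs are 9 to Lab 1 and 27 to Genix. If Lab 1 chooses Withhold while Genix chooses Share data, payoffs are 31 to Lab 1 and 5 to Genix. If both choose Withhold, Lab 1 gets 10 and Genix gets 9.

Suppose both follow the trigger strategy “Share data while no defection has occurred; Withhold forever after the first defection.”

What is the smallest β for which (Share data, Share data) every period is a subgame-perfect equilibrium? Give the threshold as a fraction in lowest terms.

Lab 1: cooperation gives 22 each period; deviation gives 31 once then 10 forever.
  22/(1−β) ≥ 31 + 10β/(1−β) ⇒ β ≥ 9/21 = 3/7.
Genix: cooperation gives 17 each period; deviation gives 27 once then 9 forever.
  β ≥ 10/18 = 5/9.
Both must hold, so the binding constraint is Genix's: β ≥ 5/9.

5/9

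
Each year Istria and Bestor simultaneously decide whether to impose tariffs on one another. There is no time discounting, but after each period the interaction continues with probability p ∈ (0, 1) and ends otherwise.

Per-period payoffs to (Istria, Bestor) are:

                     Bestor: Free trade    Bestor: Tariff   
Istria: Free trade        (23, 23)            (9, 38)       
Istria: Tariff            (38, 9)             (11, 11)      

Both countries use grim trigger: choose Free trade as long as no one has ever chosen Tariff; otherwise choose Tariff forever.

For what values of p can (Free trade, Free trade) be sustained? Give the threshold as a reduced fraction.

Expected cooperation value is 23 + p·23 + p²·23 + … = 23/(1−p); deviation gives 38 + p·11/(1−p).
23 ≥ 38(1−p) + 11p ⇒ 27p ≥ 15 ⇒ p ≥ 15/27 = 5/9.

5/9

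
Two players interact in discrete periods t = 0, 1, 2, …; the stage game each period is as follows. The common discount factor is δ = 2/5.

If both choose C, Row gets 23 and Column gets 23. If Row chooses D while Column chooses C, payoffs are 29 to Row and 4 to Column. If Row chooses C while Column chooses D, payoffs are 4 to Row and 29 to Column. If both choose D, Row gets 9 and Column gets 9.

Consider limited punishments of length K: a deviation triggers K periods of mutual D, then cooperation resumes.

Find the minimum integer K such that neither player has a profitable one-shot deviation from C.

No profitable deviation requires (23−9)(δ+…+δ^K) ≥ 29−23, i.e. δ+…+δ^K ≥ 3/7 ≈ 0.4286.
With δ = 2/5, the partial sums are K=1: 0.4000, K=2: 0.5600.
K = 2 is the first length at which the sum reaches 0.4286.

2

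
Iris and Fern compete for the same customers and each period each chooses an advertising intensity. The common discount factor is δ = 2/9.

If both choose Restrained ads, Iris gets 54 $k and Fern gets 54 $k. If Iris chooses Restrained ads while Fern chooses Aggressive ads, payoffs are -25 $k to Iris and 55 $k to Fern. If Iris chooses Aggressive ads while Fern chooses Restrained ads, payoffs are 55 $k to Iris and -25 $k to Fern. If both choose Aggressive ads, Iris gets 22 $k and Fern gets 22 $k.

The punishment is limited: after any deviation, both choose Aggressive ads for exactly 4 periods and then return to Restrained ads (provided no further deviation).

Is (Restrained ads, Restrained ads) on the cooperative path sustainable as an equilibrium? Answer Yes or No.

IC: δ+…+δ^4 ≥ (55−54)/(54−22) = 1/32.
At δ = 2/9: partial sum = 0.2850 ≥ 0.0312. Cooperation sustainable.

Yes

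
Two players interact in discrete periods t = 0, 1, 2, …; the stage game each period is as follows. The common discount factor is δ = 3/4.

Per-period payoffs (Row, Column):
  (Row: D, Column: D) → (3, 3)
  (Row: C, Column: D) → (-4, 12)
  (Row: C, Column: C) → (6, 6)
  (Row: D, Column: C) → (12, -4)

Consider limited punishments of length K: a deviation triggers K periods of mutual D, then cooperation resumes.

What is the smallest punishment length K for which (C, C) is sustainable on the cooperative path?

4

No profitable deviation requires (6−3)(δ+…+δ^K) ≥ 12−6, i.e. δ+…+δ^K ≥ 2 ≈ 2.0000.
With δ = 3/4, the partial sums are K=1: 0.7500, K=2: 1.3125, K=3: 1.7344, K=4: 2.0508.
K = 4 is the first length at which the sum reaches 2.0000.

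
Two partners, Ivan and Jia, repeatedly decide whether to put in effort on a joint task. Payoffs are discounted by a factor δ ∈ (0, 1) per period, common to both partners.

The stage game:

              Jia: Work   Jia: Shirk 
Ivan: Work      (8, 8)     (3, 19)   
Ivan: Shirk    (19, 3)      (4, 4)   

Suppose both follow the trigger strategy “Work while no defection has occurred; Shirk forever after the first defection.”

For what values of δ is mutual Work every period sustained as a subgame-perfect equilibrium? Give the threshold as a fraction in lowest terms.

One-period gain from deviating is 19 − 8 = 11. The loss is 8 − 4 = 4 in every subsequent period, with present value 4·δ/(1−δ).
Deviation is unprofitable when 4·δ/(1−δ) ≥ 11, i.e. δ/(1−δ) ≥ 11/4.
Equivalently δ ≥ 11/(11+4) = 11/15.

11/15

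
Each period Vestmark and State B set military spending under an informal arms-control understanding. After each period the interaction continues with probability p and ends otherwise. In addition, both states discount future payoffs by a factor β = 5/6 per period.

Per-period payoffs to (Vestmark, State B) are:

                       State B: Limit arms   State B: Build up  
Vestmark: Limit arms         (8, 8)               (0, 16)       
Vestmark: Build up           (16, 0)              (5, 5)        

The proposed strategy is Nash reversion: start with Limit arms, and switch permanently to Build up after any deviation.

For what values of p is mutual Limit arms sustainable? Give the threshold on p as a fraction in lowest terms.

With continuation probability p and discount β, the effective per-period discount factor is βp.
Grim-trigger IC: βp ≥ (16−8)/(16−5) = 8/11.
So p ≥ (8/11)/(5/6) = 48/55.

48/55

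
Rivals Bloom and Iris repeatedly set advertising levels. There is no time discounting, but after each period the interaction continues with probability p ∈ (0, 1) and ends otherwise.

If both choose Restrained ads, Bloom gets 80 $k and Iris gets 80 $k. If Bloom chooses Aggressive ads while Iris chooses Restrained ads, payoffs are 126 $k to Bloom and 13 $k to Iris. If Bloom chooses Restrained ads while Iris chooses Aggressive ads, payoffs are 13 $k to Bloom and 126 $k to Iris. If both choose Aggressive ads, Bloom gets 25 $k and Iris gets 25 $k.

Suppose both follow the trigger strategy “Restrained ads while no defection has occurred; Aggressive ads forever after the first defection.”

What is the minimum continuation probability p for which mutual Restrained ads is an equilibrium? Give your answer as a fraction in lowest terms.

46/101

Expected cooperation value is 80 + p·80 + p²·80 + … = 80/(1−p); deviation gives 126 + p·25/(1−p).
80 ≥ 126(1−p) + 25p ⇒ 101p ≥ 46 ⇒ p ≥ 46/101.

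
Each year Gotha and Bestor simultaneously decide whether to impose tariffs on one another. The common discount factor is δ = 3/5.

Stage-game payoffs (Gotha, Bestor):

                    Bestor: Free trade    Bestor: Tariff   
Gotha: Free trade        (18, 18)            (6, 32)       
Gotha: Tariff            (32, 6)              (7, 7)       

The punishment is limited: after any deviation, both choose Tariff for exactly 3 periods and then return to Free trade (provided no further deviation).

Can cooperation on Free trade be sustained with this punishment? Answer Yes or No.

No

A one-shot deviation gives 32 now, then 7 for 3 periods, then back to 18.
Gain from deviating: (32−18) today; loss: (18−7) in each of the next 3 periods.
No-deviation condition: (18−7)(δ+…+δ^3) ≥ 32−18, i.e. δ+…+δ^3 ≥ 14/11.
At δ = 3/5: δ+…+δ^3 = 1.1760 < 1.2727.
So cooperation is not sustainable.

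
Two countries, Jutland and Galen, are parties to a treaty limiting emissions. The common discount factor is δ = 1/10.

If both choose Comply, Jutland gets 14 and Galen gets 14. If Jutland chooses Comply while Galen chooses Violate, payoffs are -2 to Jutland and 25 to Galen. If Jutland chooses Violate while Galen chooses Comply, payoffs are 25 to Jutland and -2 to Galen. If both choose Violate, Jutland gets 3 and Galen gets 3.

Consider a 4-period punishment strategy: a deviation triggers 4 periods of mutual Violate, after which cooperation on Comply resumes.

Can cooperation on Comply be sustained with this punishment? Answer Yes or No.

A one-shot deviation gives 25 now, then 3 for 4 periods, then back to 14.
Gain from deviating: (25−14) today; loss: (14−3) in each of the next 4 periods.
No-deviation condition: (14−3)(δ+…+δ^4) ≥ 25−14, i.e. δ+…+δ^4 ≥ 1.
At δ = 1/10: δ+…+δ^4 = 0.1111 < 1.0000.
So cooperation is not sustainable.

No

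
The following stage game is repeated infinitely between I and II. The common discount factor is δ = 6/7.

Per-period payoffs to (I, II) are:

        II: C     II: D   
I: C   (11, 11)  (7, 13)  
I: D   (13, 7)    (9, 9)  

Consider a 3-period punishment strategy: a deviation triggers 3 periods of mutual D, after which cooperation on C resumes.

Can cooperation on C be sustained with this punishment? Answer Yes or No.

IC: δ+…+δ^3 ≥ (13−11)/(11−9) = 1.
At δ = 6/7: partial sum = 2.2216 ≥ 1.0000. Cooperation sustainable.

Yes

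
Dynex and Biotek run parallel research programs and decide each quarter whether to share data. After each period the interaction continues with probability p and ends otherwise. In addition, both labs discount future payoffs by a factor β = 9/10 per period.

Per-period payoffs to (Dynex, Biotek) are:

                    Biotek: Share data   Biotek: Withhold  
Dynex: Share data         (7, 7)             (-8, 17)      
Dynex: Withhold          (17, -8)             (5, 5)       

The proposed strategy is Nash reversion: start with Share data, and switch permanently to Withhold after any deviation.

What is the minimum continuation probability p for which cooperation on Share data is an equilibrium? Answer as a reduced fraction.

With continuation probability p and discount β, the effective per-period discount factor is βp.
Grim-trigger IC: βp ≥ (17−7)/(17−5) = 5/6.
So p ≥ (5/6)/(9/10) = 25/27.

25/27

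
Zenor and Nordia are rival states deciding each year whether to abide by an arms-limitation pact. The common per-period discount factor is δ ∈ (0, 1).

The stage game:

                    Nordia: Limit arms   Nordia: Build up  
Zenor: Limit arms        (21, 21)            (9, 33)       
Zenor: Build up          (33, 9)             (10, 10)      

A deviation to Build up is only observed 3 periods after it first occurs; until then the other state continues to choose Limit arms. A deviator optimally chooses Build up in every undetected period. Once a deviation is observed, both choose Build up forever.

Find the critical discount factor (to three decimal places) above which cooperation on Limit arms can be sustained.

Deviating for the 3 undetected periods gains 33−21 = 12 per period over cooperation, then loses 21−10 = 11 per period forever once punishment starts.
Gain: 12(1 + δ + … + δ^2); loss: 11·δ^3/(1−δ).
No profitable deviation ⇔ 12(1−δ^3) ≤ 11·δ^3, i.e. δ^3 ≥ 12/(12+11) = 12/23.
Hence δ ≥ (12/23)^(1/3) ≈ 0.805.

0.805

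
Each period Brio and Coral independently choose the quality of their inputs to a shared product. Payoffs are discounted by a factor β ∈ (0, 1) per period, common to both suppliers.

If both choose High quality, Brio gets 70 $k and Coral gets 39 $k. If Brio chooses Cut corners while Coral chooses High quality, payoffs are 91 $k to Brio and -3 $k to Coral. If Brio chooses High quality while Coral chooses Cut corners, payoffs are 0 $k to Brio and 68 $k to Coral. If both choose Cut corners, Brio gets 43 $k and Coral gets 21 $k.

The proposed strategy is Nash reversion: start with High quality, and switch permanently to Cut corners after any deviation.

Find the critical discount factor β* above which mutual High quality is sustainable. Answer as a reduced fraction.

Brio: cooperation gives 70 each period; deviation gives 91 once then 43 forever.
  70/(1−β) ≥ 91 + 43β/(1−β) ⇒ β ≥ 21/48 = 7/16.
Coral: cooperation gives 39 each period; deviation gives 68 once then 21 forever.
  β ≥ 29/47.
Both must hold, so the binding constraint is Coral's: β ≥ 29/47.

29/47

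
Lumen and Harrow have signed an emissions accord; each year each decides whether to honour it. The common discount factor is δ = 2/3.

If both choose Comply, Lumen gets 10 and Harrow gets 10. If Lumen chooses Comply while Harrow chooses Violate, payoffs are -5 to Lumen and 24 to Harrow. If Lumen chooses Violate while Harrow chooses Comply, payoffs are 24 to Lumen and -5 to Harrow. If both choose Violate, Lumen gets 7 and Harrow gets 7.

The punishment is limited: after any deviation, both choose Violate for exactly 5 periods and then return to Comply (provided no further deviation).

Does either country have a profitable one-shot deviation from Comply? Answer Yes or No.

Yes

IC: δ+…+δ^5 ≥ (24−10)/(10−7) = 14/3.
At δ = 2/3: partial sum = 1.7366 < 4.6667. Cooperation not sustainable.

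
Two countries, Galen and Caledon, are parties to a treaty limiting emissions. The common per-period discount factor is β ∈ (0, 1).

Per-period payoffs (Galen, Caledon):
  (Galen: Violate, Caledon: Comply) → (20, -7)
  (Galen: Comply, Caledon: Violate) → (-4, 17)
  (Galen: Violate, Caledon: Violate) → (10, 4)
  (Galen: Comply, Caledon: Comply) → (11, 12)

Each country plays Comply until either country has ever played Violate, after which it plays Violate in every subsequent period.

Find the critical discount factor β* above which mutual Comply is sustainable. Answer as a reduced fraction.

9/10

Galen: cooperation gives 11 each period; deviation gives 20 once then 10 forever.
  11/(1−β) ≥ 20 + 10β/(1−β) ⇒ β ≥ 9/10.
Caledon: cooperation gives 12 each period; deviation gives 17 once then 4 forever.
  β ≥ 5/13.
Both must hold, so the binding constraint is Galen's: β ≥ 9/10.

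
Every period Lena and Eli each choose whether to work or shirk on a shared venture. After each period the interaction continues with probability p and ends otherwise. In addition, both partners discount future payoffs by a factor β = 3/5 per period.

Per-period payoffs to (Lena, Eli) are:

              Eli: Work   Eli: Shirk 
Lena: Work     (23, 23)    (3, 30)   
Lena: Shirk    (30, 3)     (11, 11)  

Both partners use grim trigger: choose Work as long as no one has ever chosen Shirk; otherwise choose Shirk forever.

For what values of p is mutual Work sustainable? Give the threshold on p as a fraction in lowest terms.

35/57

With continuation probability p and discount β, the effective per-period discount factor is βp.
Grim-trigger IC: βp ≥ (30−23)/(30−11) = 7/19.
So p ≥ (7/19)/(3/5) = 35/57.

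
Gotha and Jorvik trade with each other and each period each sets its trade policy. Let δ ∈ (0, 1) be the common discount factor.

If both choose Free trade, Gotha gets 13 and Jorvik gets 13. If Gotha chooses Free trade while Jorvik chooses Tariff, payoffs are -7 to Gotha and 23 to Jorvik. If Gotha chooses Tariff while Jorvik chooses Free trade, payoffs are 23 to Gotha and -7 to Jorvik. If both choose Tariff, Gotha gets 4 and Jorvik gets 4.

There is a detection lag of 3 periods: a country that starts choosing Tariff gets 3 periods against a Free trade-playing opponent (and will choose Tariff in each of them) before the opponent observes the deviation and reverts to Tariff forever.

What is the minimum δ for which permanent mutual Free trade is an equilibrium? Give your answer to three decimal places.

0.807

Deviating for the 3 undetected periods gains 23−13 = 10 per period over cooperation, then loses 13−4 = 9 per period forever once punishment starts.
Gain: 10(1 + δ + … + δ^2); loss: 9·δ^3/(1−δ).
No profitable deviation ⇔ 10(1−δ^3) ≤ 9·δ^3, i.e. δ^3 ≥ 10/(10+9) = 10/19.
Hence δ ≥ (10/19)^(1/3) ≈ 0.807.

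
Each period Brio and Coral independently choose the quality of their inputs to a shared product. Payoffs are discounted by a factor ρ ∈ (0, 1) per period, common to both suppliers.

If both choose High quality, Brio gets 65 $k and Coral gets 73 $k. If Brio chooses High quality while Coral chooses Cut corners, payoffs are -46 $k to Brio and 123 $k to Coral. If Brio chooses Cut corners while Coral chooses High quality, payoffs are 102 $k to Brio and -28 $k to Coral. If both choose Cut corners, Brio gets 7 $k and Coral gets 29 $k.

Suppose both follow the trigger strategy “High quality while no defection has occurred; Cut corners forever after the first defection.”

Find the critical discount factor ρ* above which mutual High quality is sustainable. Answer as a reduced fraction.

25/47

Brio: cooperation gives 65 each period; deviation gives 102 once then 7 forever.
  65/(1−ρ) ≥ 102 + 7ρ/(1−ρ) ⇒ ρ ≥ 37/95.
Coral: cooperation gives 73 each period; deviation gives 123 once then 29 forever.
  ρ ≥ 50/94 = 25/47.
Both must hold, so the binding constraint is Coral's: ρ ≥ 25/47.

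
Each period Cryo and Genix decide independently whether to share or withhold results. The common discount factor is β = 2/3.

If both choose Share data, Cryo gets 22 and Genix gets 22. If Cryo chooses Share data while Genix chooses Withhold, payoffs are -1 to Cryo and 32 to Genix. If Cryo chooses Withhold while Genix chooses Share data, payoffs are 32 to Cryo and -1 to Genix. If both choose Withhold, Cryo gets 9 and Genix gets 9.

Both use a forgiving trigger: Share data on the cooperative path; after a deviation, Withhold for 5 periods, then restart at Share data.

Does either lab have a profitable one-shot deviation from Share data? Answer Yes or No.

IC: β+…+β^5 ≥ (32−22)/(22−9) = 10/13.
At β = 2/3: partial sum = 1.7366 ≥ 0.7692. Cooperation sustainable.

No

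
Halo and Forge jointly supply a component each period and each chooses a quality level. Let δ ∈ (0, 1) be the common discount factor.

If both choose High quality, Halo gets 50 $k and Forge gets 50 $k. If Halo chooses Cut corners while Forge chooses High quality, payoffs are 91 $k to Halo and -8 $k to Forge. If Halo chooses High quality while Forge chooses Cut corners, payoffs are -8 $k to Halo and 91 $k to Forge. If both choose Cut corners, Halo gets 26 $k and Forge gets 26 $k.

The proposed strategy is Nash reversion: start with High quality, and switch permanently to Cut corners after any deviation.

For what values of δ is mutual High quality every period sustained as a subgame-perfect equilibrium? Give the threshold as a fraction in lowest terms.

41/65

50/(1−δ) ≥ 91 + 26δ/(1−δ)
50 ≥ 91 − 65δ
δ ≥ 41/65.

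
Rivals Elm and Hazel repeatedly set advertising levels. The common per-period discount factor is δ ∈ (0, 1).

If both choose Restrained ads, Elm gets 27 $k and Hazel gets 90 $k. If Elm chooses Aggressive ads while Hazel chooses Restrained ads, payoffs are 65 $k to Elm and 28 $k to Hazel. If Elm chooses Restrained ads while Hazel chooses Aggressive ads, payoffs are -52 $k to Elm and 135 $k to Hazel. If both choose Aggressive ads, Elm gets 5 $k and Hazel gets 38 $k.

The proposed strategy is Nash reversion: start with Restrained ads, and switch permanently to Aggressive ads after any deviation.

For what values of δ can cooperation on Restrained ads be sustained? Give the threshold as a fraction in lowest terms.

Elm's threshold: (65−27)/(65−5) = 19/30.
Hazel's threshold: (135−90)/(135−38) = 45/97.
19/30 > 45/97, so Elm binds and δ* = 19/30.

19/30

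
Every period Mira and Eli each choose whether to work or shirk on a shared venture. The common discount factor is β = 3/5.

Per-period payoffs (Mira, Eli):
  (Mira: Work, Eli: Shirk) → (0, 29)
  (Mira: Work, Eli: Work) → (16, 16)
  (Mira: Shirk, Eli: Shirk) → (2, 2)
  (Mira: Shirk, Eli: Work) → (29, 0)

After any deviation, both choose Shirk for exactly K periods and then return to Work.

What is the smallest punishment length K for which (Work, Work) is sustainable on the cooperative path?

Need Σ_{k=1}^{K} β^k ≥ (29−16)/(16−2) = 0.9286 at β = 3/5.
At K = 1 the sum is 0.6000 < 0.9286; at K = 2 it is 0.9600 ≥ 0.9286.
So the minimum punishment length is K = 2.

2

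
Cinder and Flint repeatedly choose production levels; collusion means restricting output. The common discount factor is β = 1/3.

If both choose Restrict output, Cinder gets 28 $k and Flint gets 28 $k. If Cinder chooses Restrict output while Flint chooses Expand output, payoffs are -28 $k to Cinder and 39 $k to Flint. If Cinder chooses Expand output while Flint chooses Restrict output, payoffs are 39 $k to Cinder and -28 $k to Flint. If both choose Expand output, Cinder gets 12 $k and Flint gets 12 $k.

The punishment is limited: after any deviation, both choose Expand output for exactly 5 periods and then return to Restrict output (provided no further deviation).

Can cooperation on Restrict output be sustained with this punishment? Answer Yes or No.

No

IC: β+…+β^5 ≥ (39−28)/(28−12) = 11/16.
At β = 1/3: partial sum = 0.4979 < 0.6875. Cooperation not sustainable.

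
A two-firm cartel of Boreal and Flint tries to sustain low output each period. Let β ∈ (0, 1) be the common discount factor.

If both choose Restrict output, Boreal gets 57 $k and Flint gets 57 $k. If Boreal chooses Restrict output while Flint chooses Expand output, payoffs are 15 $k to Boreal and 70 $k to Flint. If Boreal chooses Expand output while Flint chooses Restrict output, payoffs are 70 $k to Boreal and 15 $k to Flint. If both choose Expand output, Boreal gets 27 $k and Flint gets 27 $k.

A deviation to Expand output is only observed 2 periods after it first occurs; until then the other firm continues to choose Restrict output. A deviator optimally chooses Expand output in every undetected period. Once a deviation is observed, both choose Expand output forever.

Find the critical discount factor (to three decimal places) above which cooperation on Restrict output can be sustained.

0.550

Deviating for the 2 undetected periods gains 70−57 = 13 per period over cooperation, then loses 57−27 = 30 per period forever once punishment starts.
Gain: 13(1 + β + … + β^1); loss: 30·β^2/(1−β).
No profitable deviation ⇔ 13(1−β^2) ≤ 30·β^2, i.e. β^2 ≥ 13/(13+30) = 13/43.
Hence β ≥ (13/43)^(1/2) ≈ 0.550.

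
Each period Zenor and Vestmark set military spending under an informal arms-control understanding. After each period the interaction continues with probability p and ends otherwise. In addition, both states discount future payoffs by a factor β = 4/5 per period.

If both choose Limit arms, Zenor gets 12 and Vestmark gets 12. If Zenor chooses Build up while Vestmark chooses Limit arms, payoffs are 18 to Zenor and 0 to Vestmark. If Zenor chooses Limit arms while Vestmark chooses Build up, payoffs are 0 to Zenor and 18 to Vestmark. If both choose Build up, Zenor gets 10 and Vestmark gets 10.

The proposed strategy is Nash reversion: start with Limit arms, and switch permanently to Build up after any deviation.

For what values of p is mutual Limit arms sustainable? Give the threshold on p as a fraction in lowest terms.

Expected continuation weight on next period's payoff is β·p = 4/5·p, which plays the role of the discount factor.
Cooperation requires 4/5·p ≥ (18−12)/(18−10) = 3/4, hence p ≥ 15/16.

15/16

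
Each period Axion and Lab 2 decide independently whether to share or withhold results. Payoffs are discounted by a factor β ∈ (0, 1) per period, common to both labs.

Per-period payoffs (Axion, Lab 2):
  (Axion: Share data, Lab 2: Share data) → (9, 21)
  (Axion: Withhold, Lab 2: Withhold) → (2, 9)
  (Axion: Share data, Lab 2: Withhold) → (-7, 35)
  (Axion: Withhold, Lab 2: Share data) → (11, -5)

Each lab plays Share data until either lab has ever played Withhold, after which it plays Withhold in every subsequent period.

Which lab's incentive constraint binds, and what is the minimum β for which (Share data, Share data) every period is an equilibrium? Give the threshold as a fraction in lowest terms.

Lab 2; β ≥ 7/13

Axion: cooperation gives 9 each period; deviation gives 11 once then 2 forever.
  9/(1−β) ≥ 11 + 2β/(1−β) ⇒ β ≥ 2/9.
Lab 2: cooperation gives 21 each period; deviation gives 35 once then 9 forever.
  β ≥ 14/26 = 7/13.
Both must hold, so the binding constraint is Lab 2's: β ≥ 7/13.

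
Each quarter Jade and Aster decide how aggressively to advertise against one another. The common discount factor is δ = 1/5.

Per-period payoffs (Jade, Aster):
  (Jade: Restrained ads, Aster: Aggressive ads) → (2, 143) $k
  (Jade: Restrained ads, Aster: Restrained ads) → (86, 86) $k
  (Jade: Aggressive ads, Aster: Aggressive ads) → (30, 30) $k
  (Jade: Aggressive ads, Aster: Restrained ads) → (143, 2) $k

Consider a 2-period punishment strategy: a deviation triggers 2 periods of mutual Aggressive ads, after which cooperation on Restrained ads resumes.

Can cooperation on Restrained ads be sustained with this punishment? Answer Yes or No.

Comparing payoff streams over the 3 periods until play realigns: cooperate → 86(1+δ+…+δ^2); deviate → 143 + 30(δ+…+δ^2).
Cooperation is sustained iff (86−30)(δ+…+δ^2) ≥ 143−86.
δ+…+δ^2 = 1/5·(1−(1/5)^2)/(1−1/5) = 0.2400, and (143−86)/(86−30) = 1.0179.
0.2400 < 1.0179, so cooperation is not sustainable.

No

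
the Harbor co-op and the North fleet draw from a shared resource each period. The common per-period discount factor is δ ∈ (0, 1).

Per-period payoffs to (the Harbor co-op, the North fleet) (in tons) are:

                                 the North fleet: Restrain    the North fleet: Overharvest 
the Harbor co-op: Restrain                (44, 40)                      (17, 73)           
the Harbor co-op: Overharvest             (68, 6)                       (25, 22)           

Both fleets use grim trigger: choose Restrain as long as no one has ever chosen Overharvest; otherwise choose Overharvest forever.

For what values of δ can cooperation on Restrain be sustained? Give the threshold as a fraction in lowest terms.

the Harbor co-op's threshold: (68−44)/(68−25) = 24/43.
the North fleet's threshold: (73−40)/(73−22) = 11/17.
24/43 < 11/17, so the North fleet binds and δ* = 11/17.

11/17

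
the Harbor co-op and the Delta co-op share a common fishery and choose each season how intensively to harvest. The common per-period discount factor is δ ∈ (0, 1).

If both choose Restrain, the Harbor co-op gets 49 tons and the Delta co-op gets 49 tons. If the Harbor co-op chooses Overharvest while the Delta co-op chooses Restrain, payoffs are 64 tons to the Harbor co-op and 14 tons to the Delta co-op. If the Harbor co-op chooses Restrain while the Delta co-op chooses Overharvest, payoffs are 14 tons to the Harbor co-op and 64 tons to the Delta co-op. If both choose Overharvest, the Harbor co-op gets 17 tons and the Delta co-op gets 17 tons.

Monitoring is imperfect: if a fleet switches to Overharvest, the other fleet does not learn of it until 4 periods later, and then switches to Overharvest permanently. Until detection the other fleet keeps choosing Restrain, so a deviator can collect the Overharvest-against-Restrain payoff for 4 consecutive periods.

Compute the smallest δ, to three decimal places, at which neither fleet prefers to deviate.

0.752

The best deviation is to choose Overharvest for all 4 undetected periods, earning 64 each, then 17 forever once detected.
Deviation value: 64(1−δ^4)/(1−δ) + 17δ^4/(1−δ); cooperation value: 49/(1−δ).
IC: 49 ≥ 64(1−δ^4) + 17δ^4 = 64 − 47δ^4.
So δ^4 ≥ 15/47, giving δ ≥ (15/47)^(1/4) ≈ 0.752.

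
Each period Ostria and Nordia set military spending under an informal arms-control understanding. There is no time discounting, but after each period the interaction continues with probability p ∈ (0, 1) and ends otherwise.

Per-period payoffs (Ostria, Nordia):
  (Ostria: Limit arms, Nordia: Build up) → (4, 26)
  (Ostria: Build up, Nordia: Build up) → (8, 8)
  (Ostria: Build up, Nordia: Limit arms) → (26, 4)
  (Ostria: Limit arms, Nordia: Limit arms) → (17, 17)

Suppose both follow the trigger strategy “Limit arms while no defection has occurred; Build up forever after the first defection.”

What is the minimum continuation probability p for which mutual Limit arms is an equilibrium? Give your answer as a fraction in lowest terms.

Expected cooperation value is 17 + p·17 + p²·17 + … = 17/(1−p); deviation gives 26 + p·8/(1−p).
17 ≥ 26(1−p) + 8p ⇒ 18p ≥ 9 ⇒ p ≥ 9/18 = 1/2.

1/2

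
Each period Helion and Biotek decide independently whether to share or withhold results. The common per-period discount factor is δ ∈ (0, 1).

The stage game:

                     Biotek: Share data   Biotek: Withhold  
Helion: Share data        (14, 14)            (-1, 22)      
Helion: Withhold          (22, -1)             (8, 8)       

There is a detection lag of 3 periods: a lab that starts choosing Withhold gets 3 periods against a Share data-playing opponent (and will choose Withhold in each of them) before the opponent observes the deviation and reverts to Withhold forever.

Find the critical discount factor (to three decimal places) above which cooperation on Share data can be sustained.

A deviator earns 22 for 3 periods, then 8 forever; cooperating earns 14 forever. Multiplying the IC by (1−δ):
14 ≥ 22(1−δ^3) + 8δ^3, so 14·δ^3 ≥ 8 and δ^3 ≥ 4/7.
δ ≥ (4/7)^(1/3) ≈ 0.830.

0.830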